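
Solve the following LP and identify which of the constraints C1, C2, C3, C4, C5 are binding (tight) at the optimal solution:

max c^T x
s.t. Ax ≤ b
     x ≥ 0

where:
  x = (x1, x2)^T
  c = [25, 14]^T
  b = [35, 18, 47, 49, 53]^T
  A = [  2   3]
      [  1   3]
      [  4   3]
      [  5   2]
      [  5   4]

At x1 = 9, x2 = 2, compute slack b - a·x for each constraint:
  C1: 35 − 24 = 11  (slack)
  C2: 18 − 15 = 3  (slack)
  C3: 47 − 42 = 5  (slack)
  C4: 49 − 49 = 0  (binding)
  C5: 53 − 53 = 0  (binding)

Optimal: x1 = 9, x2 = 2
Binding: C4, C5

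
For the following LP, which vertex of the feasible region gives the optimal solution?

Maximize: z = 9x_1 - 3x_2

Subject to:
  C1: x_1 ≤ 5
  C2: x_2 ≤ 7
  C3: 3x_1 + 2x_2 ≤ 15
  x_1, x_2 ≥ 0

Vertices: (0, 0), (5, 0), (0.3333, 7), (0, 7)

Evaluate the objective at each vertex of the feasible region:
  z(0, 0) = 0
  z(5, 0) = 45  ←
  z(0.3333, 7) = -18
  z(0, 7) = -21
The maximum is at x_1 = 5, x_2 = 0.

(5, 0)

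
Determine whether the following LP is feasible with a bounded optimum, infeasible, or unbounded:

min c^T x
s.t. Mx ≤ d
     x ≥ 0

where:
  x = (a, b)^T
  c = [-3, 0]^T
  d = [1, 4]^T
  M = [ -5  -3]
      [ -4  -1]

Unbounded (objective can decrease without bound)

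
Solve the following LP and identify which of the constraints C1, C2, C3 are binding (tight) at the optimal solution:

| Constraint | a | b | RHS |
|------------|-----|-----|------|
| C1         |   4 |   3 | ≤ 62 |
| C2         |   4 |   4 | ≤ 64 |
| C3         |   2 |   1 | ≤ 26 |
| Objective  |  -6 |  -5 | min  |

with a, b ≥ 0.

At a = 10, b = 6, compute slack b - a·x for each constraint:
  C1: 62 − 58 = 4  (slack)
  C2: 64 − 64 = 0  (binding)
  C3: 26 − 26 = 0  (binding)

Optimal: a = 10, b = 6
Binding: C2, C3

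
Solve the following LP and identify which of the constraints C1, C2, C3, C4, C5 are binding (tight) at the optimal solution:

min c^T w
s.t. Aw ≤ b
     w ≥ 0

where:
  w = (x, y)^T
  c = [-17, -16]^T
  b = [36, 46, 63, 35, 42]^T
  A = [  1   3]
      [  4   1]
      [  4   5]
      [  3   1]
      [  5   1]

At x = 7, y = 7, compute slack b - a·x for each constraint:
  C1: 36 − 28 = 8  (slack)
  C2: 46 − 35 = 11  (slack)
  C3: 63 − 63 = 0  (binding)
  C4: 35 − 28 = 7  (slack)
  C5: 42 − 42 = 0  (binding)

Optimal: x = 7, y = 7
Binding: C3, C5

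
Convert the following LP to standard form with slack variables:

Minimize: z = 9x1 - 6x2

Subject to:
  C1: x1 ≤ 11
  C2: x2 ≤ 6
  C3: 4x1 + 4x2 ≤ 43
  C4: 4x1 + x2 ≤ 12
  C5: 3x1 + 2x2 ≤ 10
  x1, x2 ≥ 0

min z = 9x1 - 6x2

s.t.
  x1 + s1 = 11
  x2 + s2 = 6
  4x1 + 4x2 + s3 = 43
  4x1 + x2 + s4 = 12
  3x1 + 2x2 + s5 = 10
  x1, x2, s1, s2, s3, s4, s5 ≥ 0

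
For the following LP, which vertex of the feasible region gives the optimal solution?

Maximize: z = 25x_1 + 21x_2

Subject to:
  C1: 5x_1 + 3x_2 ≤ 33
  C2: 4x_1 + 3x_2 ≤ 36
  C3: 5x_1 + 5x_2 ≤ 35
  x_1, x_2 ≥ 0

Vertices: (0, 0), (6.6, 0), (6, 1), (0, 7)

Evaluate the objective at each vertex of the feasible region:
  z(0, 0) = 0
  z(6.6, 0) = 165
  z(6, 1) = 171  ←
  z(0, 7) = 147
The maximum is at x_1 = 6, x_2 = 1.

(6, 1)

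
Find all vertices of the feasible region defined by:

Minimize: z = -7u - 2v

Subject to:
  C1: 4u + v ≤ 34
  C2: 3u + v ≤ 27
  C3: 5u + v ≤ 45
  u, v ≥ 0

(0, 0), (8.5, 0), (7, 6), (0, 27)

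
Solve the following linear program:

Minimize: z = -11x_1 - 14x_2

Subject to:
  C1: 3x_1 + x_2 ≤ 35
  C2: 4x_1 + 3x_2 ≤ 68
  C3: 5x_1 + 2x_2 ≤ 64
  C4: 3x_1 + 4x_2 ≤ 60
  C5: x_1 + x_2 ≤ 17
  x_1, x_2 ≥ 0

Evaluate the objective at each vertex of the feasible region:
  z(0, 0) = 0
  z(11.67, 0) = -128.3
  z(9, 8) = -211
  z(8, 9) = -214  ←
  z(0, 15) = -210
The minimum is at x_1 = 8, x_2 = 9.

x_1 = 8, x_2 = 9, z = -214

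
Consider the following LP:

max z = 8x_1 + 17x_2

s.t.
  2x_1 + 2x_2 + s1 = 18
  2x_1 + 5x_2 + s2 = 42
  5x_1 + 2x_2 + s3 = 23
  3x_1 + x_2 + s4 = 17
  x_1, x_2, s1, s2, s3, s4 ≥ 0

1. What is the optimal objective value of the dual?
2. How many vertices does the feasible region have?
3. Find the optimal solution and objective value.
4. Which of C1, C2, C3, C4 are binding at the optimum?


1. 144
2. 5
3. x_1 = 1, x_2 = 8, z = 144
4. C1, C2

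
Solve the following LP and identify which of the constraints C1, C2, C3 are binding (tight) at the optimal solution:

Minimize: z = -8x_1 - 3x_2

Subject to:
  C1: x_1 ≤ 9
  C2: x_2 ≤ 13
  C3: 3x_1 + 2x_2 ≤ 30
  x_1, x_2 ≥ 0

At x_1 = 9, x_2 = 1.5, compute slack b - a·x for each constraint:
  C1: 9 − 9 = 0  (binding)
  C2: 13 − 1.5 = 11.5  (slack)
  C3: 30 − 30 = 0  (binding)

Optimal: x_1 = 9, x_2 = 1.5
Binding: C1, C3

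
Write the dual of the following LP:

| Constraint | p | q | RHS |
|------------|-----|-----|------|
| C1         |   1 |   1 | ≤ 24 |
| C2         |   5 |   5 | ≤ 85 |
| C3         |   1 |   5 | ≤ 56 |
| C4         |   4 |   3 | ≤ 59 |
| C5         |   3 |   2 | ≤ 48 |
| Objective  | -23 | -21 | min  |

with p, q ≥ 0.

Primal min cᵀx s.t. Ax ≤ b, x ≥ 0  →  Dual max −bᵀy s.t. Aᵀy ≥ −c, y ≥ 0.

Maximize: z = -24y1 - 85y2 - 56y3 - 59y4 - 48y5

Subject to:
  y1 + 5y2 + y3 + 4y4 + 3y5 ≥ 23
  y1 + 5y2 + 5y3 + 3y4 + 2y5 ≥ 21
  y1, y2, y3, y4, y5 ≥ 0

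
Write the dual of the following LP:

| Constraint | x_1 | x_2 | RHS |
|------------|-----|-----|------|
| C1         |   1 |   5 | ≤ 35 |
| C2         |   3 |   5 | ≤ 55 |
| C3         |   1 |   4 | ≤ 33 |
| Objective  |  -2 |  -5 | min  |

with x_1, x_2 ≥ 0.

Primal min cᵀx s.t. Ax ≤ b, x ≥ 0  →  Dual max −bᵀy s.t. Aᵀy ≥ −c, y ≥ 0.

Maximize: z = -35y1 - 55y2 - 33y3

Subject to:
  y1 + 3y2 + y3 ≥ 2
  5y1 + 5y2 + 4y3 ≥ 5
  y1, y2, y3 ≥ 0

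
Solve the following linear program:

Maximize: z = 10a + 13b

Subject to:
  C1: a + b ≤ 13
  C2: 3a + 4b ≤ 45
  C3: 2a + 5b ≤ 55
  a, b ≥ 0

Evaluate the objective at each vertex of the feasible region:
  z(0, 0) = 0
  z(13, 0) = 130
  z(7, 6) = 148  ←
  z(0.7143, 10.71) = 146.4
  z(0, 11) = 143
The maximum is at a = 7, b = 6.

a = 7, b = 6, z = 148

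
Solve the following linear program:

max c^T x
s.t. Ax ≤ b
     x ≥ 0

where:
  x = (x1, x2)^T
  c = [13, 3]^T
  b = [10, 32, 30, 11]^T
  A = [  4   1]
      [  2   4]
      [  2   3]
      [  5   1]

Evaluate the objective at each vertex of the feasible region:
  z(0, 0) = 0
  z(2.2, 0) = 28.6
  z(1, 6) = 31  ←
  z(0.5714, 7.714) = 30.57
  z(0, 8) = 24
The maximum is at x1 = 1, x2 = 6.

x1 = 1, x2 = 6, z = 31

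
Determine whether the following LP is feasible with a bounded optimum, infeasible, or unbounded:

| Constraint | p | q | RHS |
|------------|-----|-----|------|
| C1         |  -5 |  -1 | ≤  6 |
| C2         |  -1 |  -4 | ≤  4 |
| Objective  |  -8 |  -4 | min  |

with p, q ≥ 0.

Unbounded (objective can decrease without bound)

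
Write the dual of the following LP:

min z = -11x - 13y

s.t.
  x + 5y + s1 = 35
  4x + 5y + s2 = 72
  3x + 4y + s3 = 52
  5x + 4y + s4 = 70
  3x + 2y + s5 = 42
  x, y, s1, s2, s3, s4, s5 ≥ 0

Primal min cᵀx s.t. Ax ≤ b, x ≥ 0  →  Dual max −bᵀy s.t. Aᵀy ≥ −c, y ≥ 0.

Maximize: z = -35y1 - 72y2 - 52y3 - 70y4 - 42y5

Subject to:
  y1 + 4y2 + 3y3 + 5y4 + 3y5 ≥ 11
  5y1 + 5y2 + 4y3 + 4y4 + 2y5 ≥ 13
  y1, y2, y3, y4, y5 ≥ 0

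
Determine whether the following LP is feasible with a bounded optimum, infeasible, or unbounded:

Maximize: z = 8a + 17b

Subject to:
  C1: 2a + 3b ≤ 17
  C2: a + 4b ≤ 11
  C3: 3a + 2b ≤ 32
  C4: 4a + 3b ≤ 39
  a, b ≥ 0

Feasible with a bounded optimal solution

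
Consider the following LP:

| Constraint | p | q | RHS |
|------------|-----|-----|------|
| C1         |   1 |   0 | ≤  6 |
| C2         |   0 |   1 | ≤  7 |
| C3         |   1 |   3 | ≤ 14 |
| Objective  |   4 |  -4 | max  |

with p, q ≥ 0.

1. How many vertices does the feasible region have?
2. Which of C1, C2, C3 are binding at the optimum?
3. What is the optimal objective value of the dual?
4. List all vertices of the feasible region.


1. 4
2. C1
3. 24
4. (0, 0), (6, 0), (6, 2.667), (0, 4.667)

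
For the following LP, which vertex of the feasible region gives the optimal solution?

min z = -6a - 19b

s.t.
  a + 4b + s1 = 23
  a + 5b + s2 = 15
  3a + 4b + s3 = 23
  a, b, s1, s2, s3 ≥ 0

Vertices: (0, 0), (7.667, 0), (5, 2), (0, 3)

Evaluate the objective at each vertex of the feasible region:
  z(0, 0) = 0
  z(7.667, 0) = -46
  z(5, 2) = -68  ←
  z(0, 3) = -57
The minimum is at a = 5, b = 2.

(5, 2)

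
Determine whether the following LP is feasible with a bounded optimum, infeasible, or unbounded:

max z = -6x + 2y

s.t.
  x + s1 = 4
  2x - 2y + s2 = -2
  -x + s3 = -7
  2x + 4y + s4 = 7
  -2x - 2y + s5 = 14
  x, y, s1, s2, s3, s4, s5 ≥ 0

Infeasible (no feasible solution exists)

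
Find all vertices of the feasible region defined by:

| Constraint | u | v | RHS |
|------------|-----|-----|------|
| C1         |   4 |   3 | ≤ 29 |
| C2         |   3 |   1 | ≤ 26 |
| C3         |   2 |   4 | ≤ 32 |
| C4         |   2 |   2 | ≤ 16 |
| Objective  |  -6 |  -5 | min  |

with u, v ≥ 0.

(0, 0), (7.25, 0), (5, 3), (0, 8)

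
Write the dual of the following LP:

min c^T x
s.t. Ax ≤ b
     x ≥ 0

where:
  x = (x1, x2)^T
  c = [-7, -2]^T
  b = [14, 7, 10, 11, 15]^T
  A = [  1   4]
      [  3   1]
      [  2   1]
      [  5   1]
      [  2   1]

Primal min cᵀx s.t. Ax ≤ b, x ≥ 0  →  Dual max −bᵀy s.t. Aᵀy ≥ −c, y ≥ 0.

Maximize: z = -14y1 - 7y2 - 10y3 - 11y4 - 15y5

Subject to:
  y1 + 3y2 + 2y3 + 5y4 + 2y5 ≥ 7
  4y1 + y2 + y3 + y4 + y5 ≥ 2
  y1, y2, y3, y4, y5 ≥ 0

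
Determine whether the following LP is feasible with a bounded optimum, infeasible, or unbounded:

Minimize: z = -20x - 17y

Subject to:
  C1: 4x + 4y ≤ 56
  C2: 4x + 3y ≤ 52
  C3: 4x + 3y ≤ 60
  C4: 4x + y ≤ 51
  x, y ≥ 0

Feasible with a bounded optimal solution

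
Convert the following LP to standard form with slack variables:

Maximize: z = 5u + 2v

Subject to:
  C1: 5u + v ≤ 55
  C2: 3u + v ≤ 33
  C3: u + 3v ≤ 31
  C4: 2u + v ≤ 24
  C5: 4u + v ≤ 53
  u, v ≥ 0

max z = 5u + 2v

s.t.
  5u + v + s1 = 55
  3u + v + s2 = 33
  u + 3v + s3 = 31
  2u + v + s4 = 24
  4u + v + s5 = 53
  u, v, s1, s2, s3, s4, s5 ≥ 0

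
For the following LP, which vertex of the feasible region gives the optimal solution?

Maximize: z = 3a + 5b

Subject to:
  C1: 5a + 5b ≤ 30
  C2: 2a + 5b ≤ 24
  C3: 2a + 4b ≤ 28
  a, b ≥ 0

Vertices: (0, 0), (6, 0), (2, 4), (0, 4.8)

Evaluate the objective at each vertex of the feasible region:
  z(0, 0) = 0
  z(6, 0) = 18
  z(2, 4) = 26  ←
  z(0, 4.8) = 24
The maximum is at a = 2, b = 4.

(2, 4)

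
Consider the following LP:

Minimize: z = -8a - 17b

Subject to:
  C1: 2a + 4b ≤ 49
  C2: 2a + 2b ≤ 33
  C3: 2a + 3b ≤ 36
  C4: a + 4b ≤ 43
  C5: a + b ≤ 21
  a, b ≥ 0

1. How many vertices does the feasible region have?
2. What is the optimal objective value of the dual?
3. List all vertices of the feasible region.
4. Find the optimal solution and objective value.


1. 5
2. -194
3. (0, 0), (16.5, 0), (13.5, 3), (3, 10), (0, 10.75)
4. a = 3, b = 10, z = -194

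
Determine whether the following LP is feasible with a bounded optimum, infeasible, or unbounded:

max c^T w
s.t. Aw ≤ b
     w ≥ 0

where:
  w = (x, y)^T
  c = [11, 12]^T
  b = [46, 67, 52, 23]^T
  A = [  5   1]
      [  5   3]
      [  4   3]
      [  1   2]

Feasible with a bounded optimal solution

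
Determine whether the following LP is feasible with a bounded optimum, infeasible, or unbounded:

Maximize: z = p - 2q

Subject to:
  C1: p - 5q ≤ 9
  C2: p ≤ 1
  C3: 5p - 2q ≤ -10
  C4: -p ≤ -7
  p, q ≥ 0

Infeasible (no feasible solution exists)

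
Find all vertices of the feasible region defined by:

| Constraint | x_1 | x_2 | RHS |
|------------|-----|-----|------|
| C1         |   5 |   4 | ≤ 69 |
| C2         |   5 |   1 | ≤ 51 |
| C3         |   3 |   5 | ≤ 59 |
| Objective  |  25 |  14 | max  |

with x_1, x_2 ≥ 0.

(0, 0), (10.2, 0), (9, 6), (8.385, 6.769), (0, 11.8)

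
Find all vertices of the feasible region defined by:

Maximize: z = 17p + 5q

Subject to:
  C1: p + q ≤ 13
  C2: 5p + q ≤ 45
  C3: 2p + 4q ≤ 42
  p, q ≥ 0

(0, 0), (9, 0), (8, 5), (5, 8), (0, 10.5)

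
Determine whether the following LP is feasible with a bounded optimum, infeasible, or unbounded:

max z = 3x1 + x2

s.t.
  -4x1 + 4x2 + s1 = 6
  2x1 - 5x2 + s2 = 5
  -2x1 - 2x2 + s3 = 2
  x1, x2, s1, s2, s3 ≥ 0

Unbounded (objective can increase without bound)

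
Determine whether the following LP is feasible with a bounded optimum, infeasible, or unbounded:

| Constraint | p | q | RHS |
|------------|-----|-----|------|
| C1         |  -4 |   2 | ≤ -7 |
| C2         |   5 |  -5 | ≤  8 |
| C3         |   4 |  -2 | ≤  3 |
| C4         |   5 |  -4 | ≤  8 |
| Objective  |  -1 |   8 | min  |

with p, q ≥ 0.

Infeasible (no feasible solution exists)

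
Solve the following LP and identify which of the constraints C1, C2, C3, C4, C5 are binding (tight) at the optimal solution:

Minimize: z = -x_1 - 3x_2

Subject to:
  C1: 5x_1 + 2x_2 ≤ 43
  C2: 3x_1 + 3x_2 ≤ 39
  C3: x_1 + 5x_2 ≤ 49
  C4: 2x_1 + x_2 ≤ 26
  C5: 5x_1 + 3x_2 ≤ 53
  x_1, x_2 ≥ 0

At x_1 = 4, x_2 = 9, compute slack b - a·x for each constraint:
  C1: 43 − 38 = 5  (slack)
  C2: 39 − 39 = 0  (binding)
  C3: 49 − 49 = 0  (binding)
  C4: 26 − 17 = 9  (slack)
  C5: 53 − 47 = 6  (slack)

Optimal: x_1 = 4, x_2 = 9
Binding: C2, C3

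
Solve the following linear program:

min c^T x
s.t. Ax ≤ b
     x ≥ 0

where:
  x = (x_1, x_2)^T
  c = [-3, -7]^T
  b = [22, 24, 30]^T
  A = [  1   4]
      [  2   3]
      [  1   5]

Evaluate the objective at each vertex of the feasible region:
  z(0, 0) = 0
  z(12, 0) = -36
  z(6, 4) = -46  ←
  z(0, 5.5) = -38.5
The minimum is at x_1 = 6, x_2 = 4.

x_1 = 6, x_2 = 4, z = -46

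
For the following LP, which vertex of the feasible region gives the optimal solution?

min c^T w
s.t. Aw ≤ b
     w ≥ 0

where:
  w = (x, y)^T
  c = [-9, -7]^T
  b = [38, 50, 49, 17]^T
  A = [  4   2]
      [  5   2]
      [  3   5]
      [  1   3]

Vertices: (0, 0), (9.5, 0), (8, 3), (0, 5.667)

Evaluate the objective at each vertex of the feasible region:
  z(0, 0) = 0
  z(9.5, 0) = -85.5
  z(8, 3) = -93  ←
  z(0, 5.667) = -39.67
The minimum is at x = 8, y = 3.

(8, 3)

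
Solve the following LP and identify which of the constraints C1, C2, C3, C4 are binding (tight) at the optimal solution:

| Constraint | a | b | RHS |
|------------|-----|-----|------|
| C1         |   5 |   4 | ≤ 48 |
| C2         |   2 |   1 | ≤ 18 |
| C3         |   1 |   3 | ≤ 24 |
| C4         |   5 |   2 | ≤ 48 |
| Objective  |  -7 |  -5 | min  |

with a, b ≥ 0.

At a = 8, b = 2, compute slack b - a·x for each constraint:
  C1: 48 − 48 = 0  (binding)
  C2: 18 − 18 = 0  (binding)
  C3: 24 − 14 = 10  (slack)
  C4: 48 − 44 = 4  (slack)

Optimal: a = 8, b = 2
Binding: C1, C2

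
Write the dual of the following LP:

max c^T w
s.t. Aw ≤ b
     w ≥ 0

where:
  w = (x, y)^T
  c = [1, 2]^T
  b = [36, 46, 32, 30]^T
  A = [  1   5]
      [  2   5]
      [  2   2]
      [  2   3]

Primal max cᵀx s.t. Ax ≤ b, x ≥ 0  →  Dual min bᵀy s.t. Aᵀy ≥ c, y ≥ 0.

Minimize: z = 36y1 + 46y2 + 32y3 + 30y4

Subject to:
  y1 + 2y2 + 2y3 + 2y4 ≥ 1
  5y1 + 5y2 + 2y3 + 3y4 ≥ 2
  y1, y2, y3, y4 ≥ 0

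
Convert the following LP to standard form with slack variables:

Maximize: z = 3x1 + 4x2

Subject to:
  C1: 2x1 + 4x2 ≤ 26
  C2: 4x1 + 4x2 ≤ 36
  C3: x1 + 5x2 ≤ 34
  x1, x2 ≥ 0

max z = 3x1 + 4x2

s.t.
  2x1 + 4x2 + s1 = 26
  4x1 + 4x2 + s2 = 36
  x1 + 5x2 + s3 = 34
  x1, x2, s1, s2, s3 ≥ 0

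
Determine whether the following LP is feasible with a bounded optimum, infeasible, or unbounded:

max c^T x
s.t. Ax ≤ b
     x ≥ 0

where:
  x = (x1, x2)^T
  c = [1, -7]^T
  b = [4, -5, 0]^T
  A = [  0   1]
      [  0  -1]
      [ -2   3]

Infeasible (no feasible solution exists)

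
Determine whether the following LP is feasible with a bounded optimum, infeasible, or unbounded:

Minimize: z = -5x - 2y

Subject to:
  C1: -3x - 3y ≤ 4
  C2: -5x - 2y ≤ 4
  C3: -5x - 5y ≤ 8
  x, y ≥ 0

Unbounded (objective can decrease without bound)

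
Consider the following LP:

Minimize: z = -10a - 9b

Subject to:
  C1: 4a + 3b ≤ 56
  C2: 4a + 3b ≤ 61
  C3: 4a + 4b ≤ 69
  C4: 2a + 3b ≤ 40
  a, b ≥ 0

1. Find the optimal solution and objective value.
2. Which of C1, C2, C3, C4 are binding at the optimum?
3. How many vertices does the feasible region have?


1. a = 8, b = 8, z = -152
2. C1, C4
3. 4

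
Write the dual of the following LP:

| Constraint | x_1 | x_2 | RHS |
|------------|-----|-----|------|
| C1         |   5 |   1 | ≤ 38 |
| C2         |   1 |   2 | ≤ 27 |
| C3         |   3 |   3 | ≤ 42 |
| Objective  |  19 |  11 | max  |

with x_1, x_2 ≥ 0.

Primal max cᵀx s.t. Ax ≤ b, x ≥ 0  →  Dual min bᵀy s.t. Aᵀy ≥ c, y ≥ 0.

Minimize: z = 38y1 + 27y2 + 42y3

Subject to:
  5y1 + y2 + 3y3 ≥ 19
  y1 + 2y2 + 3y3 ≥ 11
  y1, y2, y3 ≥ 0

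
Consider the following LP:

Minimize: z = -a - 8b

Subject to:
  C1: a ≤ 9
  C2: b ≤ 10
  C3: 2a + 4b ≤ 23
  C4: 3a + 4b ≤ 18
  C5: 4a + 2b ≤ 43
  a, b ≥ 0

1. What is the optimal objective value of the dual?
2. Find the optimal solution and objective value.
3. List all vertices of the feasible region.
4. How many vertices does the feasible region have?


1. -36
2. a = 0, b = 4.5, z = -36
3. (0, 0), (6, 0), (0, 4.5)
4. 3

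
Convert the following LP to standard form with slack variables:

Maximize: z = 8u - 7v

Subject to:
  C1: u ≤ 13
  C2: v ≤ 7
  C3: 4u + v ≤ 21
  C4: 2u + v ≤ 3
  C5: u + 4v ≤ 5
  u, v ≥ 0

max z = 8u - 7v

s.t.
  u + s1 = 13
  v + s2 = 7
  4u + v + s3 = 21
  2u + v + s4 = 3
  u + 4v + s5 = 5
  u, v, s1, s2, s3, s4, s5 ≥ 0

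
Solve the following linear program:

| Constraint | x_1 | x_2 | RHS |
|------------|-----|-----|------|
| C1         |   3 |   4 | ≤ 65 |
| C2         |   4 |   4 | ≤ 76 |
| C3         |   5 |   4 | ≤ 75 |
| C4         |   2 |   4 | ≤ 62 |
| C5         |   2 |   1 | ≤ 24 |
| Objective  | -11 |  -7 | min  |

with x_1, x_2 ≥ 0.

Evaluate the objective at each vertex of the feasible region:
  z(0, 0) = 0
  z(12, 0) = -132
  z(7, 10) = -147  ←
  z(5, 12.5) = -142.5
  z(3, 14) = -131
  z(0, 15.5) = -108.5
The minimum is at x_1 = 7, x_2 = 10.

x_1 = 7, x_2 = 10, z = -147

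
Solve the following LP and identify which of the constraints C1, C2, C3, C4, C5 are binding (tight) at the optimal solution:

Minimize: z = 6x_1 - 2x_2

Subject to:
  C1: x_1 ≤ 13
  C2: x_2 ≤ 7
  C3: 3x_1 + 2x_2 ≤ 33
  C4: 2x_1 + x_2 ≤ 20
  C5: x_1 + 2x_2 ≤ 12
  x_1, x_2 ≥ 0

At x_1 = 0, x_2 = 6, compute slack b - a·x for each constraint:
  C1: 13 − 0 = 13  (slack)
  C2: 7 − 6 = 1  (slack)
  C3: 33 − 12 = 21  (slack)
  C4: 20 − 6 = 14  (slack)
  C5: 12 − 12 = 0  (binding)

Optimal: x_1 = 0, x_2 = 6
Binding: C5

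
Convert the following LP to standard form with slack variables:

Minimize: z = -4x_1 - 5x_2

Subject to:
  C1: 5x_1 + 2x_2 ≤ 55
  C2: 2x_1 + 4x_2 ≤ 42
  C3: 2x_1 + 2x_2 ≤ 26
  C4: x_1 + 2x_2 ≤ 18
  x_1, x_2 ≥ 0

min z = -4x_1 - 5x_2

s.t.
  5x_1 + 2x_2 + s1 = 55
  2x_1 + 4x_2 + s2 = 42
  2x_1 + 2x_2 + s3 = 26
  x_1 + 2x_2 + s4 = 18
  x_1, x_2, s1, s2, s3, s4 ≥ 0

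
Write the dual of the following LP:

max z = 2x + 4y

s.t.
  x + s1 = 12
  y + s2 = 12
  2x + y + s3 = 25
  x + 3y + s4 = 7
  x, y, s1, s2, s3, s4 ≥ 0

Primal max cᵀx s.t. Ax ≤ b, x ≥ 0  →  Dual min bᵀy s.t. Aᵀy ≥ c, y ≥ 0.

Minimize: z = 12y1 + 12y2 + 25y3 + 7y4

Subject to:
  y1 + 2y3 + y4 ≥ 2
  y2 + y3 + 3y4 ≥ 4
  y1, y2, y3, y4 ≥ 0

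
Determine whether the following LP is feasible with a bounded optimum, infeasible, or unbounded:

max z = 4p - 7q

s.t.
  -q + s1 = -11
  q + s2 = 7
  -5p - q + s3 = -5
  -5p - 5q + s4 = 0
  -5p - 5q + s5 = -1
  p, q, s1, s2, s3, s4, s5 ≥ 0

Infeasible (no feasible solution exists)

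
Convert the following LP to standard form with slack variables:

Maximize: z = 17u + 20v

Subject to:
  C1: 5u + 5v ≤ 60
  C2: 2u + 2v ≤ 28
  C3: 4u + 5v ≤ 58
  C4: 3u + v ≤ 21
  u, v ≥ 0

max z = 17u + 20v

s.t.
  5u + 5v + s1 = 60
  2u + 2v + s2 = 28
  4u + 5v + s3 = 58
  3u + v + s4 = 21
  u, v, s1, s2, s3, s4 ≥ 0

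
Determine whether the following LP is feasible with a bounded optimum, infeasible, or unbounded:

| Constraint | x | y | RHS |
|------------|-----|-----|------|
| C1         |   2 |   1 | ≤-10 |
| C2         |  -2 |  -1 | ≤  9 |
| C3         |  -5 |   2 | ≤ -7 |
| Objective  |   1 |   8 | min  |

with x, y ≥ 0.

Infeasible (no feasible solution exists)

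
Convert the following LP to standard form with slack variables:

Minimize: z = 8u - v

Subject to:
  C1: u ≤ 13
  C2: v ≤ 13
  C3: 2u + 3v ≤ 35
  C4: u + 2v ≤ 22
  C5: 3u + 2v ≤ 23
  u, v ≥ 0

min z = 8u - v

s.t.
  u + s1 = 13
  v + s2 = 13
  2u + 3v + s3 = 35
  u + 2v + s4 = 22
  3u + 2v + s5 = 23
  u, v, s1, s2, s3, s4, s5 ≥ 0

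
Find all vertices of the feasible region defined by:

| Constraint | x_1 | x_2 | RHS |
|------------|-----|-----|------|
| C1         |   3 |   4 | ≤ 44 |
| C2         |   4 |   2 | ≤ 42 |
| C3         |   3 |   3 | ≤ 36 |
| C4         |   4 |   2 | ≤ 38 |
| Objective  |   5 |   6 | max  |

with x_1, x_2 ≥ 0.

(0, 0), (9.5, 0), (7, 5), (4, 8), (0, 11)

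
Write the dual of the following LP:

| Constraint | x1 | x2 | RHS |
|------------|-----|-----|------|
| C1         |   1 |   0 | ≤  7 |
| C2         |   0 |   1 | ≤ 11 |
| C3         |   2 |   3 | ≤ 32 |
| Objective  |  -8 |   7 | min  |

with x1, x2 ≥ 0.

Primal min cᵀx s.t. Ax ≤ b, x ≥ 0  →  Dual max −bᵀy s.t. Aᵀy ≥ −c, y ≥ 0.

Maximize: z = -7y1 - 11y2 - 32y3

Subject to:
  y1 + 2y3 ≥ 8
  y2 + 3y3 ≥ -7
  y1, y2, y3 ≥ 0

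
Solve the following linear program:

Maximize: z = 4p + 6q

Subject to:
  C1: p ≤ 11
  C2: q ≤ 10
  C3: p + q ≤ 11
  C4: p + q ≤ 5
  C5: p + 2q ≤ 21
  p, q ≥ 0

Evaluate the objective at each vertex of the feasible region:
  z(0, 0) = 0
  z(5, 0) = 20
  z(0, 5) = 30  ←
The maximum is at p = 0, q = 5.

p = 0, q = 5, z = 30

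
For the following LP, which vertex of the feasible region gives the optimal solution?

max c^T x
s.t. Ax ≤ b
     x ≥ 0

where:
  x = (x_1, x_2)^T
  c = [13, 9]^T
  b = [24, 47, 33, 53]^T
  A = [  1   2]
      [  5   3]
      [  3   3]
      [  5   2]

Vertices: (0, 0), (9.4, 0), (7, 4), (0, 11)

Evaluate the objective at each vertex of the feasible region:
  z(0, 0) = 0
  z(9.4, 0) = 122.2
  z(7, 4) = 127  ←
  z(0, 11) = 99
The maximum is at x_1 = 7, x_2 = 4.

(7, 4)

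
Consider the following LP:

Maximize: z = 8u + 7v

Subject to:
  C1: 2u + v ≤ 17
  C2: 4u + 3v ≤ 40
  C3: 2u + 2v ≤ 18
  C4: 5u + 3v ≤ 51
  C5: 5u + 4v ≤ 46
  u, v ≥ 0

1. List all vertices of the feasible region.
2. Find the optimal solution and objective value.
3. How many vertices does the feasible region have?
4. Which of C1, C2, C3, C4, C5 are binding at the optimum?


1. (0, 0), (8.5, 0), (8, 1), (0, 9)
2. u = 8, v = 1, z = 71
3. 4
4. C1, C3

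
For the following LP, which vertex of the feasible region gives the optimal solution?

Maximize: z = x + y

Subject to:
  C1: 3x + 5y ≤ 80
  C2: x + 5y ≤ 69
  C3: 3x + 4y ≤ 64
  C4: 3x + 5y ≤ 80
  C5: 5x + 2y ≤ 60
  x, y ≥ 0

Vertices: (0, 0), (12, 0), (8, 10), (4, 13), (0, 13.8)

Evaluate the objective at each vertex of the feasible region:
  z(0, 0) = 0
  z(12, 0) = 12
  z(8, 10) = 18  ←
  z(4, 13) = 17
  z(0, 13.8) = 13.8
The maximum is at x = 8, y = 10.

(8, 10)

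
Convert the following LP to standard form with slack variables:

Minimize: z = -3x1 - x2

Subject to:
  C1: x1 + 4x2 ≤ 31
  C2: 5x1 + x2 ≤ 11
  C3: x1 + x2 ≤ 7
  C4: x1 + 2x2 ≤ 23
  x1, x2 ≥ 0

min z = -3x1 - x2

s.t.
  x1 + 4x2 + s1 = 31
  5x1 + x2 + s2 = 11
  x1 + x2 + s3 = 7
  x1 + 2x2 + s4 = 23
  x1, x2, s1, s2, s3, s4 ≥ 0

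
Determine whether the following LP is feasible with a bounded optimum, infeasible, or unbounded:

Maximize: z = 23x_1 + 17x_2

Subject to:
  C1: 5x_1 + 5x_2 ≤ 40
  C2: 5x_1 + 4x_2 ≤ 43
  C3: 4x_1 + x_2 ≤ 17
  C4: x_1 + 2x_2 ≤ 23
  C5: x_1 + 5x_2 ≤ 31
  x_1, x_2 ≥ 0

Feasible with a bounded optimal solution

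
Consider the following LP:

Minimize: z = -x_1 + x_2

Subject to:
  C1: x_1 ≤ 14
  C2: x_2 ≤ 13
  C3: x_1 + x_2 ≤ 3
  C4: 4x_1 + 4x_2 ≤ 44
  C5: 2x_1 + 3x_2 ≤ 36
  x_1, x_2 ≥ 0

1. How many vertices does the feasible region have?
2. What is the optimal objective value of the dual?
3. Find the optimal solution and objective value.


1. 3
2. -3
3. x_1 = 3, x_2 = 0, z = -3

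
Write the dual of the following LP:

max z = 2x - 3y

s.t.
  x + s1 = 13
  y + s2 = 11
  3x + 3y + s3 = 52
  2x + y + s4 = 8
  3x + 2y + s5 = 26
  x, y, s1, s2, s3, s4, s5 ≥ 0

Primal max cᵀx s.t. Ax ≤ b, x ≥ 0  →  Dual min bᵀy s.t. Aᵀy ≥ c, y ≥ 0.

Minimize: z = 13y1 + 11y2 + 52y3 + 8y4 + 26y5

Subject to:
  y1 + 3y3 + 2y4 + 3y5 ≥ 2
  y2 + 3y3 + y4 + 2y5 ≥ -3
  y1, y2, y3, y4, y5 ≥ 0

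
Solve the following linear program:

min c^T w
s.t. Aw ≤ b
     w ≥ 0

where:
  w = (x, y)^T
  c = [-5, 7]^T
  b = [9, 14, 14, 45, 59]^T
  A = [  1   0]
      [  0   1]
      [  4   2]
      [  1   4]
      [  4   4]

Evaluate the objective at each vertex of the feasible region:
  z(0, 0) = 0
  z(3.5, 0) = -17.5  ←
  z(0, 7) = 49
The minimum is at x = 3.5, y = 0.

x = 3.5, y = 0, z = -17.5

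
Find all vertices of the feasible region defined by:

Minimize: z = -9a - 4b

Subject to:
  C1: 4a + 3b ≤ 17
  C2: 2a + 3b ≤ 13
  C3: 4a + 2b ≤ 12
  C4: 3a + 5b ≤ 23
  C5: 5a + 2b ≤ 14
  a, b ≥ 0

(0, 0), (2.8, 0), (2, 2), (1.25, 3.5), (0, 4.333)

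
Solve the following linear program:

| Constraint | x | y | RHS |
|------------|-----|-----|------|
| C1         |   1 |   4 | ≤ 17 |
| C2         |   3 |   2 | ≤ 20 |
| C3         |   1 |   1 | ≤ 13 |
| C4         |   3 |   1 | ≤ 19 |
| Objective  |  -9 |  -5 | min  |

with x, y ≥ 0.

Evaluate the objective at each vertex of the feasible region:
  z(0, 0) = 0
  z(6.333, 0) = -57
  z(6, 1) = -59  ←
  z(4.6, 3.1) = -56.9
  z(0, 4.25) = -21.25
The minimum is at x = 6, y = 1.

x = 6, y = 1, z = -59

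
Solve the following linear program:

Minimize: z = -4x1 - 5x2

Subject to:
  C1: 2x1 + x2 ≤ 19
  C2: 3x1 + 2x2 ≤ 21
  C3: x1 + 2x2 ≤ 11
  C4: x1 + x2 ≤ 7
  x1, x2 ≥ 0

Evaluate the objective at each vertex of the feasible region:
  z(0, 0) = 0
  z(7, 0) = -28
  z(3, 4) = -32  ←
  z(0, 5.5) = -27.5
The minimum is at x1 = 3, x2 = 4.

x1 = 3, x2 = 4, z = -32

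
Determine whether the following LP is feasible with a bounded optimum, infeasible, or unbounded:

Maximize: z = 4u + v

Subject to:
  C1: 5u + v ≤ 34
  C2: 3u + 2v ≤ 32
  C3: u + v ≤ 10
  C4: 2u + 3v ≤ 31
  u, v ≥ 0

Feasible with a bounded optimal solution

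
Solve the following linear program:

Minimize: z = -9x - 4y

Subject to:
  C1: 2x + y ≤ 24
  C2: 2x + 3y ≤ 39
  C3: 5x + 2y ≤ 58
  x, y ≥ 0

Evaluate the objective at each vertex of the feasible region:
  z(0, 0) = 0
  z(11.6, 0) = -104.4
  z(10, 4) = -106  ←
  z(8.25, 7.5) = -104.2
  z(0, 13) = -52
The minimum is at x = 10, y = 4.

x = 10, y = 4, z = -106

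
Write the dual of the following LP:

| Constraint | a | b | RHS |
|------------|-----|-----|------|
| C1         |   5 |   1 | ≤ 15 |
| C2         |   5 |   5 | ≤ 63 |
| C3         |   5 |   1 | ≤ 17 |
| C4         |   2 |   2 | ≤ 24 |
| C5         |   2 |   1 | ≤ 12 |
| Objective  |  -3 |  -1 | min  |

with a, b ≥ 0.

Primal min cᵀx s.t. Ax ≤ b, x ≥ 0  →  Dual max −bᵀy s.t. Aᵀy ≥ −c, y ≥ 0.

Maximize: z = -15y1 - 63y2 - 17y3 - 24y4 - 12y5

Subject to:
  5y1 + 5y2 + 5y3 + 2y4 + 2y5 ≥ 3
  y1 + 5y2 + y3 + 2y4 + y5 ≥ 1
  y1, y2, y3, y4, y5 ≥ 0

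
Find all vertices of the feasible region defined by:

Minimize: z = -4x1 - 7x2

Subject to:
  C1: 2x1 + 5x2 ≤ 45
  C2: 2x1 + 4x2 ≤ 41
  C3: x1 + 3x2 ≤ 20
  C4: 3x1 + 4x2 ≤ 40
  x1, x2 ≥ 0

(0, 0), (13.33, 0), (8, 4), (0, 6.667)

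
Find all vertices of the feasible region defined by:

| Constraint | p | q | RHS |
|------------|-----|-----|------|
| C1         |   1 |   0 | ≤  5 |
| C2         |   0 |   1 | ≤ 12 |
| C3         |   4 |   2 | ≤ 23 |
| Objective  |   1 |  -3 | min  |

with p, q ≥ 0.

(0, 0), (5, 0), (5, 1.5), (0, 11.5)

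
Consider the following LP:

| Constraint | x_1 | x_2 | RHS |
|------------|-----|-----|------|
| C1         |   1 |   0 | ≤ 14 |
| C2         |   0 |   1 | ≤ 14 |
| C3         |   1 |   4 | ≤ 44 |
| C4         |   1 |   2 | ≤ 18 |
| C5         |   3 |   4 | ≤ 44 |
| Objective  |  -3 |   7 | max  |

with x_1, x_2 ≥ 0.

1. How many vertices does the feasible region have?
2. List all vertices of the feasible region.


1. 5
2. (0, 0), (14, 0), (14, 0.5), (8, 5), (0, 9)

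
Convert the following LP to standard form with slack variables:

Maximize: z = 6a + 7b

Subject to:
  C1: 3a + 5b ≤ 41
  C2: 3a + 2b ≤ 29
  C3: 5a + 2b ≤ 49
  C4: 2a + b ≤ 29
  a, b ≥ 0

max z = 6a + 7b

s.t.
  3a + 5b + s1 = 41
  3a + 2b + s2 = 29
  5a + 2b + s3 = 49
  2a + b + s4 = 29
  a, b, s1, s2, s3, s4 ≥ 0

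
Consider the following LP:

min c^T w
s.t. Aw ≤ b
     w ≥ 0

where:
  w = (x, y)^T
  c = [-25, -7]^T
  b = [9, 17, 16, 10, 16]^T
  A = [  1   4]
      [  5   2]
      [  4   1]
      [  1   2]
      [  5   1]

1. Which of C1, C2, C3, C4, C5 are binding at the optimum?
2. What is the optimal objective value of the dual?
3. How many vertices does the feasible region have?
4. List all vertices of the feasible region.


1. C2, C5
2. -82
3. 5
4. (0, 0), (3.2, 0), (3, 1), (2.778, 1.556), (0, 2.25)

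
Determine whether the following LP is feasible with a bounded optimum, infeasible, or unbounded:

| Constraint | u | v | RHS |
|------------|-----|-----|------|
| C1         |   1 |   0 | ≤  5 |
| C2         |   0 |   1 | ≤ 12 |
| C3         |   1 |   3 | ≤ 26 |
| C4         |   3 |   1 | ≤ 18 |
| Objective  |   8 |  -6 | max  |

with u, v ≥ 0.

Feasible with a bounded optimal solution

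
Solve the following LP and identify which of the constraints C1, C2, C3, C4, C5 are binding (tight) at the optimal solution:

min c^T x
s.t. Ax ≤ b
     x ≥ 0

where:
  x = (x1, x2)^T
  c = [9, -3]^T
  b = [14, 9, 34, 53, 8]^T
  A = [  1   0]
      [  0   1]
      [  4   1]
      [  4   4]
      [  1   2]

At x1 = 0, x2 = 4, compute slack b - a·x for each constraint:
  C1: 14 − 0 = 14  (slack)
  C2: 9 − 4 = 5  (slack)
  C3: 34 − 4 = 30  (slack)
  C4: 53 − 16 = 37  (slack)
  C5: 8 − 8 = 0  (binding)

Optimal: x1 = 0, x2 = 4
Binding: C5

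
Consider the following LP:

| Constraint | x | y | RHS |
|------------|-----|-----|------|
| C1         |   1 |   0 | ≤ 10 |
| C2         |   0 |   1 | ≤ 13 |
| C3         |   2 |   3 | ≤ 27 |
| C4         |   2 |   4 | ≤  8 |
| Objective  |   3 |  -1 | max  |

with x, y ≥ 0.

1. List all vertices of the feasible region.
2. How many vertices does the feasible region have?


1. (0, 0), (4, 0), (0, 2)
2. 3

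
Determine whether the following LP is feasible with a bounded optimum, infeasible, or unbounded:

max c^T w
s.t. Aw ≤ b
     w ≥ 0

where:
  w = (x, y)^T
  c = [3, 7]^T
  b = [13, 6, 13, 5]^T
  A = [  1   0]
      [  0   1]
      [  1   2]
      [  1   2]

Feasible with a bounded optimal solution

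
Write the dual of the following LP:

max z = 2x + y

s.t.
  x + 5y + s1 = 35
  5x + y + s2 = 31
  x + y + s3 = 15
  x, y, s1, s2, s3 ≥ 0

Primal max cᵀx s.t. Ax ≤ b, x ≥ 0  →  Dual min bᵀy s.t. Aᵀy ≥ c, y ≥ 0.

Minimize: z = 35y1 + 31y2 + 15y3

Subject to:
  y1 + 5y2 + y3 ≥ 2
  5y1 + y2 + y3 ≥ 1
  y1, y2, y3 ≥ 0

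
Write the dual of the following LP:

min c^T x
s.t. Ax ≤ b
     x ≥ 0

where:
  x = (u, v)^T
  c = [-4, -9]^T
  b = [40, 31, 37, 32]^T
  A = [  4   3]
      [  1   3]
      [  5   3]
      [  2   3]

Primal min cᵀx s.t. Ax ≤ b, x ≥ 0  →  Dual max −bᵀy s.t. Aᵀy ≥ −c, y ≥ 0.

Maximize: z = -40y1 - 31y2 - 37y3 - 32y4

Subject to:
  4y1 + y2 + 5y3 + 2y4 ≥ 4
  3y1 + 3y2 + 3y3 + 3y4 ≥ 9
  y1, y2, y3, y4 ≥ 0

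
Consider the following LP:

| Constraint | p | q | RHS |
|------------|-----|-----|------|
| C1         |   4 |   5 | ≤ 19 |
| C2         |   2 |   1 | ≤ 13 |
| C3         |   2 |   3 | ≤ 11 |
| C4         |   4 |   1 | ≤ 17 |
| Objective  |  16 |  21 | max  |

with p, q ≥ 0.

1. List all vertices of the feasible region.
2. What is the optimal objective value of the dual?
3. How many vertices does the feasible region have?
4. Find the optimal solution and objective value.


1. (0, 0), (4.25, 0), (4.125, 0.5), (1, 3), (0, 3.667)
2. 79
3. 5
4. p = 1, q = 3, z = 79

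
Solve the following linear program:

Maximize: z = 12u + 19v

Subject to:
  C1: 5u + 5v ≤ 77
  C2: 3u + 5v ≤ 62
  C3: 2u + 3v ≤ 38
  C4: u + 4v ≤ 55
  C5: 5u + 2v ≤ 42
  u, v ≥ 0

Evaluate the objective at each vertex of the feasible region:
  z(0, 0) = 0
  z(8.4, 0) = 100.8
  z(4.545, 9.636) = 237.6
  z(4, 10) = 238  ←
  z(0, 12.4) = 235.6
The maximum is at u = 4, v = 10.

u = 4, v = 10, z = 238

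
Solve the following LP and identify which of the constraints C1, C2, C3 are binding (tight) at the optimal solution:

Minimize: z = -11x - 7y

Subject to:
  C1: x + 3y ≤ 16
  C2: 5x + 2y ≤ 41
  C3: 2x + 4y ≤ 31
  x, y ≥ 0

At x = 7, y = 3, compute slack b - a·x for each constraint:
  C1: 16 − 16 = 0  (binding)
  C2: 41 − 41 = 0  (binding)
  C3: 31 − 26 = 5  (slack)

Optimal: x = 7, y = 3
Binding: C1, C2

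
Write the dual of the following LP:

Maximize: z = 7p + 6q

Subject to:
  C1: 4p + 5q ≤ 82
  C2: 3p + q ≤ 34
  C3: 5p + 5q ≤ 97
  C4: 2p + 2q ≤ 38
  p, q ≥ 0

Primal max cᵀx s.t. Ax ≤ b, x ≥ 0  →  Dual min bᵀy s.t. Aᵀy ≥ c, y ≥ 0.

Minimize: z = 82y1 + 34y2 + 97y3 + 38y4

Subject to:
  4y1 + 3y2 + 5y3 + 2y4 ≥ 7
  5y1 + y2 + 5y3 + 2y4 ≥ 6
  y1, y2, y3, y4 ≥ 0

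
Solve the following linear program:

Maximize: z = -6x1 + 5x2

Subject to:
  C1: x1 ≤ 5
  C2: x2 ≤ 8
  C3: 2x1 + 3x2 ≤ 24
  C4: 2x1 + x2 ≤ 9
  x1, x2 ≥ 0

Evaluate the objective at each vertex of the feasible region:
  z(0, 0) = 0
  z(4.5, 0) = -27
  z(0.75, 7.5) = 33
  z(0, 8) = 40  ←
The maximum is at x1 = 0, x2 = 8.

x1 = 0, x2 = 8, z = 40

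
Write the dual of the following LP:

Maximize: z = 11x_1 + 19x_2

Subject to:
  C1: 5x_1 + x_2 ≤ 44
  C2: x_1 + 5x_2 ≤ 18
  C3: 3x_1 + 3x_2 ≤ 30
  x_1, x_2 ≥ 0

Primal max cᵀx s.t. Ax ≤ b, x ≥ 0  →  Dual min bᵀy s.t. Aᵀy ≥ c, y ≥ 0.

Minimize: z = 44y1 + 18y2 + 30y3

Subject to:
  5y1 + y2 + 3y3 ≥ 11
  y1 + 5y2 + 3y3 ≥ 19
  y1, y2, y3 ≥ 0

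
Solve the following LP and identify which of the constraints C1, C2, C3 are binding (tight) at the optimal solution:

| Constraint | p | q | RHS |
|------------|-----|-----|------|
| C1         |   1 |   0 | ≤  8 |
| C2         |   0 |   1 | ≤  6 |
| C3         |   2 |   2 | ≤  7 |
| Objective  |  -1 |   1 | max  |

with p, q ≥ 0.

At p = 0, q = 3.5, compute slack b - a·x for each constraint:
  C1: 8 − 0 = 8  (slack)
  C2: 6 − 3.5 = 2.5  (slack)
  C3: 7 − 7 = 0  (binding)

Optimal: p = 0, q = 3.5
Binding: C3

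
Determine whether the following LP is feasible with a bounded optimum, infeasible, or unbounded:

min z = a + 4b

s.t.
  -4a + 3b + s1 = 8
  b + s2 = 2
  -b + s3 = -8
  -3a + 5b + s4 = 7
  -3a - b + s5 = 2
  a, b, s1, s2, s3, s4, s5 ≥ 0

Infeasible (no feasible solution exists)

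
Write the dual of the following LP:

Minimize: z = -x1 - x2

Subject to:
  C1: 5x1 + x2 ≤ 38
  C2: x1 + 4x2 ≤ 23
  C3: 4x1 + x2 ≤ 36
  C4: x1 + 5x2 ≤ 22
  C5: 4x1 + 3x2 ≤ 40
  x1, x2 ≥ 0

Primal min cᵀx s.t. Ax ≤ b, x ≥ 0  →  Dual max −bᵀy s.t. Aᵀy ≥ −c, y ≥ 0.

Maximize: z = -38y1 - 23y2 - 36y3 - 22y4 - 40y5

Subject to:
  5y1 + y2 + 4y3 + y4 + 4y5 ≥ 1
  y1 + 4y2 + y3 + 5y4 + 3y5 ≥ 1
  y1, y2, y3, y4, y5 ≥ 0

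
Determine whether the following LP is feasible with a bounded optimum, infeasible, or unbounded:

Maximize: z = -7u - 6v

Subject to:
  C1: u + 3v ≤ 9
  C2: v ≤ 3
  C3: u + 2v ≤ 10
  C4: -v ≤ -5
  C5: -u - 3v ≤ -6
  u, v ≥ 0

Infeasible (no feasible solution exists)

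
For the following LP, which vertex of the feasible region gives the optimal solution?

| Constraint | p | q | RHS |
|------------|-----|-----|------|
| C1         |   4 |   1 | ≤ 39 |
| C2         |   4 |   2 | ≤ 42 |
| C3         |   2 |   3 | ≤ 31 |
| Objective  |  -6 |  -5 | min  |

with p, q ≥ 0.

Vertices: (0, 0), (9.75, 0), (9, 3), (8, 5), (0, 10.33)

Evaluate the objective at each vertex of the feasible region:
  z(0, 0) = 0
  z(9.75, 0) = -58.5
  z(9, 3) = -69
  z(8, 5) = -73  ←
  z(0, 10.33) = -51.67
The minimum is at p = 8, q = 5.

(8, 5)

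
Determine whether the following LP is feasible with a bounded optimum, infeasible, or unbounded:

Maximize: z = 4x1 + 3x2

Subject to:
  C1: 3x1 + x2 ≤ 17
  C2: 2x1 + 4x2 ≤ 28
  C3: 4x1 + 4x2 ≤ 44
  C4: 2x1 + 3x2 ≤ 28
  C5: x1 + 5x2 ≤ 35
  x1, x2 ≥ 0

Feasible with a bounded optimal solution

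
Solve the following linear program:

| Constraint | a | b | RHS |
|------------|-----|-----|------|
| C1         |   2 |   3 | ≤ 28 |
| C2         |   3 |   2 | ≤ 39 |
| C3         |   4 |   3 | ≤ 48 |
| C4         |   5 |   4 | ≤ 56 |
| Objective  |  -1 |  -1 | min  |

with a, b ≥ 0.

Evaluate the objective at each vertex of the feasible region:
  z(0, 0) = 0
  z(11.2, 0) = -11.2
  z(8, 4) = -12  ←
  z(0, 9.333) = -9.333
The minimum is at a = 8, b = 4.

a = 8, b = 4, z = -12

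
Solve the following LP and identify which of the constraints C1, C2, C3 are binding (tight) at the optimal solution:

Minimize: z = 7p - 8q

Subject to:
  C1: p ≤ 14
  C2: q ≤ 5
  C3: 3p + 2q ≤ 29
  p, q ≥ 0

At p = 0, q = 5, compute slack b - a·x for each constraint:
  C1: 14 − 0 = 14  (slack)
  C2: 5 − 5 = 0  (binding)
  C3: 29 − 10 = 19  (slack)

Optimal: p = 0, q = 5
Binding: C2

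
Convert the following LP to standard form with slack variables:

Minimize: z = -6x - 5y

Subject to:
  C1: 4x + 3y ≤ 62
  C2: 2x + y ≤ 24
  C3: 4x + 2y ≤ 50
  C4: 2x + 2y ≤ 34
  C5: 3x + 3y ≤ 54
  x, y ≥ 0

min z = -6x - 5y

s.t.
  4x + 3y + s1 = 62
  2x + y + s2 = 24
  4x + 2y + s3 = 50
  2x + 2y + s4 = 34
  3x + 3y + s5 = 54
  x, y, s1, s2, s3, s4, s5 ≥ 0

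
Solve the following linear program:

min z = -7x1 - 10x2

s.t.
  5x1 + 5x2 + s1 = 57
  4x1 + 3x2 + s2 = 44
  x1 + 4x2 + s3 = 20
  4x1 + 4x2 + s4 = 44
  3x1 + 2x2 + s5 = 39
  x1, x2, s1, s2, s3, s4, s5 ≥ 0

Evaluate the objective at each vertex of the feasible region:
  z(0, 0) = 0
  z(11, 0) = -77
  z(8, 3) = -86  ←
  z(0, 5) = -50
The minimum is at x1 = 8, x2 = 3.

x1 = 8, x2 = 3, z = -86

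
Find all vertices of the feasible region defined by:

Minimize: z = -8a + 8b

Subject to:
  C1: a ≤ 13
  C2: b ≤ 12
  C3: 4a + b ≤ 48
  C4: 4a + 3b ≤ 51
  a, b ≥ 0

(0, 0), (12, 0), (11.62, 1.5), (3.75, 12), (0, 12)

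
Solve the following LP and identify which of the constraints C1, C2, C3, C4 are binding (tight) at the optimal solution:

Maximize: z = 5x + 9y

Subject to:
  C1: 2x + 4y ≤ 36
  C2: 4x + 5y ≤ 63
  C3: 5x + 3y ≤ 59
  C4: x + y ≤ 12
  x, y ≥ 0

At x = 6, y = 6, compute slack b - a·x for each constraint:
  C1: 36 − 36 = 0  (binding)
  C2: 63 − 54 = 9  (slack)
  C3: 59 − 48 = 11  (slack)
  C4: 12 − 12 = 0  (binding)

Optimal: x = 6, y = 6
Binding: C1, C4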